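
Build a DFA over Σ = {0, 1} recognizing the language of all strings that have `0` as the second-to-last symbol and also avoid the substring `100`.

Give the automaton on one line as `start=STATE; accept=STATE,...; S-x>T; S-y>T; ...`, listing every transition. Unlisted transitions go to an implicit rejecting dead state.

Handle the two conditions separately and then intersect. The first has 7 states tracking the last 2 symbols read; the second has 4 states tracking partial matches of the forbidden pattern `100`. A product state is a pair (one from each), accepting exactly when both do.
11 states suffice.
          0    1  
>  S0     S1   S2 
   S1     S3   S4 
   S2     S5   S6 
 * S3     S3   S4 
 * S4     S5   S6 
   S5     S7   S4 
   S6     S5   S6 
   S7     S7   S8 
   S8     S9  S10 
   S9     S7   S8 
   S10    S9  S10 
(> = start, * = accepting)

start=S0; accept=S3,S4; S0-0>S1; S0-1>S2; S1-0>S3; S1-1>S4; S2-0>S5; S2-1>S6; S3-0>S3; S3-1>S4; S4-0>S5; S4-1>S6; S5-0>S7; S5-1>S4; S6-0>S5; S6-1>S6; S7-0>S7; S7-1>S8; S8-0>S9; S8-1>S10; S9-0>S7; S9-1>S8; S10-0>S9; S10-1>S10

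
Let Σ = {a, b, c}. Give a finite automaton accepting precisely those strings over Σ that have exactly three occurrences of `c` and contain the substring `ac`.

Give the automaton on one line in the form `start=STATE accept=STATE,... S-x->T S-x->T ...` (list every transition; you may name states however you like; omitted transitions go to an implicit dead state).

Handle the two conditions separately and then intersect. The first has 5 states tracking the count of `c`s, saturating at 4; the second has 3 states tracking whether and how much of `ac` has been seen. A product state is a pair (one from each), accepting exactly when both do.
With 14 states:
          a    b    c  
>  s0     s1   s0   s2 
   s1     s1   s0   s3 
   s2     s4   s2   s5 
   s3     s3   s3   s6 
   s4     s4   s2   s6 
   s5     s7   s5   s8 
   s6     s6   s6   s9 
   s7     s7   s5   s9 
   s8    s10   s8  s11 
 * s9     s9   s9  s12 
   s10   s10   s8  s12 
   s11   s13  s11  s11 
   s12   s12  s12  s12 
   s13   s13  s11  s12 
(> = start, * = accepting)

start=s0 accept=s9 s0-a->s1 s0-b->s0 s0-c->s2 s1-a->s1 s1-b->s0 s1-c->s3 s2-a->s4 s2-b->s2 s2-c->s5 s3-a->s3 s3-b->s3 s3-c->s6 s4-a->s4 s4-b->s2 s4-c->s6 s5-a->s7 s5-b->s5 s5-c->s8 s6-a->s6 s6-b->s6 s6-c->s9 s7-a->s7 s7-b->s5 s7-c->s9 s8-a->s10 s8-b->s8 s8-c->s11 s9-a->s9 s9-b->s9 s9-c->s12 s10-a->s10 s10-b->s8 s10-c->s12 s11-a->s13 s11-b->s11 s11-c->s11 s12-a->s12 s12-b->s12 s12-c->s12 s13-a->s13 s13-b->s11 s13-c->s12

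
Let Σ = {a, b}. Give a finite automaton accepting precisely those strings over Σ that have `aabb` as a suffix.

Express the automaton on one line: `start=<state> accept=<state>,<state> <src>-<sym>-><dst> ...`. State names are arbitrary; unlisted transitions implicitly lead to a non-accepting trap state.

Remember how much of `aabb` the current input suffix matches. State S0 means no match yet; S1 means the last symbol is `a`; S2 means the last 2 symbols are `aa`; S3 means the last 3 symbols are `aab`; S4 means the last 4 symbols are `aabb`. Only S4 accepts. On a mismatch, fall back to the longest proper suffix that is still a prefix of `aabb`.
A 5-state machine:
        a   b  
>  S0   S1  S0 
   S1   S2  S0 
   S2   S2  S3 
   S3   S1  S4 
 * S4   S1  S0 
(> = start, * = accepting)

start=S0 accept=S4 S0-a->S1 S0-b->S0 S1-a->S2 S1-b->S0 S2-a->S2 S2-b->S3 S3-a->S1 S3-b->S4 S4-a->S1 S4-b->S0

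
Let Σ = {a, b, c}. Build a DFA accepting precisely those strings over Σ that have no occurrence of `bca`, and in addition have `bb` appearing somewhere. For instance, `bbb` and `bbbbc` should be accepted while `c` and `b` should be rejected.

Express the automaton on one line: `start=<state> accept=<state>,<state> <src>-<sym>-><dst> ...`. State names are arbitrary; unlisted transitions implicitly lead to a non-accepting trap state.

Run two small machines in parallel and take their product. The first has 4 states tracking partial matches of the forbidden pattern `bca`; the second has 3 states tracking whether and how much of `bb` has been seen. A product state is a pair (one from each), accepting exactly when both do. Equivalent product states are then merged.
With 7 states:
        a   b   c  
>  S0   S0  S1  S0 
   S1   S0  S2  S3 
 * S2   S4  S2  S5 
   S3   S6  S1  S0 
 * S4   S4  S2  S4 
 * S5   S6  S2  S4 
   S6   S6  S6  S6 
(> = start, * = accepting)

start=S0 accept=S2,S4,S5 S0-a->S0 S0-b->S1 S0-c->S0 S1-a->S0 S1-b->S2 S1-c->S3 S2-a->S4 S2-b->S2 S2-c->S5 S3-a->S6 S3-b->S1 S3-c->S0 S4-a->S4 S4-b->S2 S4-c->S4 S5-a->S6 S5-b->S2 S5-c->S4 S6-a->S6 S6-b->S6 S6-c->S6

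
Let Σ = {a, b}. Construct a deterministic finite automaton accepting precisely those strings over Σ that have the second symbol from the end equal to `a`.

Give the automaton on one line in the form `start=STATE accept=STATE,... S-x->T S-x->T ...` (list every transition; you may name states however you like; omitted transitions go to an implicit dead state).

Because acceptance depends on a position counted from the end, the machine has to buffer the most recent 2 symbols. Make each state the string of the last up-to-2 symbols read; on input `x` shift the window left and append `x`. Accept when the buffered window has length 2 and begins with `a`.
With 7 states:
        a   b  
>  S0   S1  S2 
   S1   S3  S4 
   S2   S5  S6 
 * S3   S3  S4 
 * S4   S5  S6 
   S5   S3  S4 
   S6   S5  S6 
(> = start, * = accepting)

start=S0 accept=S3,S4 S0-a->S1 S0-b->S2 S1-a->S3 S1-b->S4 S2-a->S5 S2-b->S6 S3-a->S3 S3-b->S4 S4-a->S5 S4-b->S6 S5-a->S3 S5-b->S4 S6-a->S5 S6-b->S6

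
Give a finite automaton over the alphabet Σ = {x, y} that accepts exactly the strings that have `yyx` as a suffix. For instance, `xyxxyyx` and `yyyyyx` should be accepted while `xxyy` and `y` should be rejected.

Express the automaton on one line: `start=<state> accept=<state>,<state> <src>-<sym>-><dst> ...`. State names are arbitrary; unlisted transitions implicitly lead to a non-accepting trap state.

Let each state record the length of the longest suffix of the input read so far that is also a prefix of `yyx`. q1 means the last symbol is `y`; q2 means the last 2 symbols are `yy`; q3 means the last 3 symbols are `yyx`. Accept only at q3, where the string currently ends in `yyx`.
With 4 states:
        x   y  
>  q0   q0  q1 
   q1   q0  q2 
   q2   q3  q2 
 * q3   q0  q1 
(> = start, * = accepting)

start=q0 accept=q3 q0-x->q0 q0-y->q1 q1-x->q0 q1-y->q2 q2-x->q3 q2-y->q2 q3-x->q0 q3-y->q1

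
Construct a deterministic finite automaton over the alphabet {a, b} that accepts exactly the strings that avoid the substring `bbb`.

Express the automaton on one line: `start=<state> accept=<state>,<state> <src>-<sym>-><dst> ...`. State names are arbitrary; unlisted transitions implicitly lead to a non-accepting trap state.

This is the complement of 'contains `bbb`'. Use the same substring-matching states — S0 through S3 holding how much of `bbb` has just been matched — but flip the accepting set: everything except the trap S3 accepts.
4 states suffice.
        a   b  
>* S0   S0  S1 
 * S1   S0  S2 
 * S2   S0  S3 
   S3   S3  S3 
(> = start, * = accepting)

start=S0 accept=S0,S1,S2 S0-a->S0 S0-b->S1 S1-a->S0 S1-b->S2 S2-a->S0 S2-b->S3 S3-a->S3 S3-b->S3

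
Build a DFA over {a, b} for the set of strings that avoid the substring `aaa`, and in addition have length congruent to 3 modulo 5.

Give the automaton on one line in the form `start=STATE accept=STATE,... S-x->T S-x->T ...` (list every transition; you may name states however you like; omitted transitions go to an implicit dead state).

start=s0 accept=s7,s8,s9 s0-a->s1 s0-b->s2 s1-a->s3 s1-b->s4 s2-a->s5 s2-b->s4 s3-a->s6 s3-b->s7 s4-a->s8 s4-b->s7 s5-a->s9 s5-b->s7 s6-a->s10 s6-b->s10 s7-a->s11 s7-b->s12 s8-a->s13 s8-b->s12 s9-a->s10 s9-b->s12 s10-a->s14 s10-b->s14 s11-a->s15 s11-b->s0 s12-a->s16 s12-b->s0 s13-a->s14 s13-b->s0 s14-a->s17 s14-b->s17 s15-a->s17 s15-b->s2 s16-a->s18 s16-b->s2 s17-a->s19 s17-b->s19 s18-a->s19 s18-b->s4 s19-a->s6 s19-b->s6

Build one automaton per condition and run them in lockstep. The first has 4 states tracking partial matches of the forbidden pattern `aaa`; the second has 5 states tracking the input length modulo 5. A product state is a pair (one from each), accepting exactly when both do.
With 20 states:
          a    b  
>  s0     s1   s2 
   s1     s3   s4 
   s2     s5   s4 
   s3     s6   s7 
   s4     s8   s7 
   s5     s9   s7 
   s6    s10  s10 
 * s7    s11  s12 
 * s8    s13  s12 
 * s9    s10  s12 
   s10   s14  s14 
   s11   s15   s0 
   s12   s16   s0 
   s13   s14   s0 
   s14   s17  s17 
   s15   s17   s2 
   s16   s18   s2 
   s17   s19  s19 
   s18   s19   s4 
   s19    s6   s6 
(> = start, * = accepting)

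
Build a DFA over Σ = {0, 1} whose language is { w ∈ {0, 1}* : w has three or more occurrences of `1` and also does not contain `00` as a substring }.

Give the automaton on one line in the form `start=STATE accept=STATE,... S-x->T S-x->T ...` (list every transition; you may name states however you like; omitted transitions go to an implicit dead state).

start=s0 accept=s8,s10,s11,s13 s0-0->s1 s0-1->s2 s1-0->s3 s1-1->s2 s2-0->s4 s2-1->s5 s3-0->s3 s3-1->s6 s4-0->s6 s4-1->s5 s5-0->s7 s5-1->s8 s6-0->s6 s6-1->s9 s7-0->s9 s7-1->s8 s8-0->s10 s8-1->s11 s9-0->s9 s9-1->s12 s10-0->s12 s10-1->s11 s11-0->s13 s11-1->s11 s12-0->s12 s12-1->s14 s13-0->s14 s13-1->s11 s14-0->s14 s14-1->s14

Handle the two conditions separately and then intersect. The first has 5 states tracking the count of `1`s, saturating at 4; the second has 3 states tracking partial matches of the forbidden pattern `00`. A product state is a pair (one from each), accepting exactly when both do.
With 15 states:
          0    1  
>  s0     s1   s2 
   s1     s3   s2 
   s2     s4   s5 
   s3     s3   s6 
   s4     s6   s5 
   s5     s7   s8 
   s6     s6   s9 
   s7     s9   s8 
 * s8    s10  s11 
   s9     s9  s12 
 * s10   s12  s11 
 * s11   s13  s11 
   s12   s12  s14 
 * s13   s14  s11 
   s14   s14  s14 
(> = start, * = accepting)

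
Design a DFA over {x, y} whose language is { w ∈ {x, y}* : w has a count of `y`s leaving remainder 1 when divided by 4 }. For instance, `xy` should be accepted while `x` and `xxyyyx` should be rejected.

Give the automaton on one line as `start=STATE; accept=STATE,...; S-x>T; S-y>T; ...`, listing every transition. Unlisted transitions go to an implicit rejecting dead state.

start=s0; accept=s1; s0-x>s0; s0-y>s1; s1-x>s1; s1-y>s2; s2-x>s2; s2-y>s3; s3-x>s3; s3-y>s0

Keep the running count of `y`s modulo 4: each `y` advances along the cycle s0 → s1 → s2 → s3 → s0 while other symbols loop. Accept at s1.
A 4-state machine:
        x   y  
>  s0   s0  s1 
 * s1   s1  s2 
   s2   s2  s3 
   s3   s3  s0 
(> = start, * = accepting)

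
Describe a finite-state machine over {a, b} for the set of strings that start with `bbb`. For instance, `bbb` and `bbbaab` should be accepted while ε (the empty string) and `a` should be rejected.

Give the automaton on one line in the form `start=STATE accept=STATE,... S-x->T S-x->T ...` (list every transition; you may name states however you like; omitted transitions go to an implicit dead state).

Check the first 3 symbols one by one: S0 through S2 record how many have matched `bbb` so far; any wrong symbol goes to the dead state S4. After all 3 match we enter the accepting sink S3.
A 5-state machine:
        a   b  
>  S0   S4  S1 
   S1   S4  S2 
   S2   S4  S3 
 * S3   S3  S3 
   S4   S4  S4 
(> = start, * = accepting)

start=S0 accept=S3 S0-a->S4 S0-b->S1 S1-a->S4 S1-b->S2 S2-a->S4 S2-b->S3 S3-a->S3 S3-b->S3 S4-a->S4 S4-b->S4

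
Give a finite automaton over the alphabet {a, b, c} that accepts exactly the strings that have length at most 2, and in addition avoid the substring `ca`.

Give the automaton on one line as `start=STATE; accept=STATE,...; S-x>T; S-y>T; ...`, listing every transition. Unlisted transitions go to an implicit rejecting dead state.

start=q0; accept=q0,q1,q2,q3,q4; q0-a>q1; q0-b>q1; q0-c>q2; q1-a>q3; q1-b>q3; q1-c>q4; q2-a>q5; q2-b>q3; q2-c>q4; q3-a>q6; q3-b>q6; q3-c>q7; q4-a>q8; q4-b>q6; q4-c>q7; q5-a>q8; q5-b>q8; q5-c>q8; q6-a>q6; q6-b>q6; q6-c>q7; q7-a>q8; q7-b>q6; q7-c>q7; q8-a>q8; q8-b>q8; q8-c>q8

Handle the two conditions separately and then intersect. One (4 states) tracks the input length, saturating at 3; the other (3 states) tracks partial matches of the forbidden pattern `ca`. Each combined state is a pair, one component from each; accept when both components accept.
        a   b   c  
>* q0   q1  q1  q2 
 * q1   q3  q3  q4 
 * q2   q5  q3  q4 
 * q3   q6  q6  q7 
 * q4   q8  q6  q7 
   q5   q8  q8  q8 
   q6   q6  q6  q7 
   q7   q8  q6  q7 
   q8   q8  q8  q8 
(> = start, * = accepting)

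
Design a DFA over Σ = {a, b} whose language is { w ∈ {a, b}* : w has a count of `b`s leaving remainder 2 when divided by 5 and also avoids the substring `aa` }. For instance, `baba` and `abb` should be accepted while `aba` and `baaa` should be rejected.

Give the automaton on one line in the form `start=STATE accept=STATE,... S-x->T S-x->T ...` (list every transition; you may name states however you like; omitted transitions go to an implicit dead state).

Run two small machines in parallel and take their product. One (5 states) tracks the count of `b`s modulo 5; the other (3 states) tracks partial matches of the forbidden pattern `aa`. Each combined state is a pair, one component from each; accept when both components accept.
A 15-state machine:
          a    b  
>  s0     s1   s2 
   s1     s3   s2 
   s2     s4   s5 
   s3     s3   s6 
   s4     s6   s5 
 * s5     s7   s8 
   s6     s6   s9 
 * s7     s9   s8 
   s8    s10  s11 
   s9     s9  s12 
   s10   s12  s11 
   s11   s13   s0 
   s12   s12  s14 
   s13   s14   s0 
   s14   s14   s3 
(> = start, * = accepting)

start=s0 accept=s5,s7 s0-a->s1 s0-b->s2 s1-a->s3 s1-b->s2 s2-a->s4 s2-b->s5 s3-a->s3 s3-b->s6 s4-a->s6 s4-b->s5 s5-a->s7 s5-b->s8 s6-a->s6 s6-b->s9 s7-a->s9 s7-b->s8 s8-a->s10 s8-b->s11 s9-a->s9 s9-b->s12 s10-a->s12 s10-b->s11 s11-a->s13 s11-b->s0 s12-a->s12 s12-b->s14 s13-a->s14 s13-b->s0 s14-a->s14 s14-b->s3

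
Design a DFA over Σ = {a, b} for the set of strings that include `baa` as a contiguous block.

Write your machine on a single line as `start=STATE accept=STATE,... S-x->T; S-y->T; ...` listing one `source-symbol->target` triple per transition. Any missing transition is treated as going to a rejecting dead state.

States S0..S2 record the length of the longest prefix of `baa` that matches the current input suffix. Reaching S3 means `baa` has been seen, and we stay there forever. Accept from S3.
        a   b  
>  S0   S0  S1 
   S1   S2  S1 
   S2   S3  S1 
 * S3   S3  S3 
(> = start, * = accepting)

start=S0; accept=S3; S0-a->S0; S0-b->S1; S1-a->S2; S1-b->S1; S2-a->S3; S2-b->S1; S3-a->S3; S3-b->S3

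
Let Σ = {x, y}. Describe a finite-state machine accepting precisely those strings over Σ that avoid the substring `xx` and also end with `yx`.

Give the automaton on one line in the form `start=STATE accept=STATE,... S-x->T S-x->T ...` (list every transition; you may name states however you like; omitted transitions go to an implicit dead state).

Build one automaton per condition and run them in lockstep. One (3 states) tracks partial matches of the forbidden pattern `xx`; the other (3 states) tracks how much of the suffix `yx` has currently been matched. Each combined state is a pair, one component from each; accept when both components accept. Minimizing collapses redundant product states.
A 5-state machine:
       x  y 
>  A   B  C 
   B   D  C 
   C   E  C 
   D   D  D 
 * E   D  C 
(> = start, * = accepting)

start=A accept=E A-x->B A-y->C B-x->D B-y->C C-x->E C-y->C D-x->D D-y->D E-x->D E-y->C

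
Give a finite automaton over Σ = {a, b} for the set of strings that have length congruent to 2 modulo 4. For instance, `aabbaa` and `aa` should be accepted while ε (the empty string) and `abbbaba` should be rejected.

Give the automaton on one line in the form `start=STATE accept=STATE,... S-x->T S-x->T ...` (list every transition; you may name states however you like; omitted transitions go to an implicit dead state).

start=q0 accept=q2 q0-a->q1 q0-b->q1 q1-a->q2 q1-b->q2 q2-a->q3 q2-b->q3 q3-a->q0 q3-b->q0

Count input length modulo 4: every symbol advances one step around the cycle q0 → q1 → q2 → q3 → q0. Accept at q2.
4 states suffice.
        a   b  
>  q0   q1  q1 
   q1   q2  q2 
 * q2   q3  q3 
   q3   q0  q0 
(> = start, * = accepting)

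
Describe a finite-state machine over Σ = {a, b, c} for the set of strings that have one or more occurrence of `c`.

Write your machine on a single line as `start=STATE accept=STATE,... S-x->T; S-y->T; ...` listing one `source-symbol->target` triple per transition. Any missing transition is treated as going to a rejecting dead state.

start=q0; accept=q1,q2; q0-a->q0; q0-b->q0; q0-c->q1; q1-a->q1; q1-b->q1; q1-c->q2; q2-a->q2; q2-b->q2; q2-c->q2

Count `c`s, saturating at 2: state q0 means no `c` yet, q1 means one `c` seen, q2 means more than one. Each `c` increments (capped at q2); other symbols loop. Accept from {q1, q2}.
A 3-state machine:
        a   b   c  
>  q0   q0  q0  q1 
 * q1   q1  q1  q2 
 * q2   q2  q2  q2 
(> = start, * = accepting)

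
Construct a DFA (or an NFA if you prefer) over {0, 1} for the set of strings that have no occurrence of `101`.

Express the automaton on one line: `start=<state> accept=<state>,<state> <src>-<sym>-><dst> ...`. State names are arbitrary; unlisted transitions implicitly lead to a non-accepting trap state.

Track partial matches of the forbidden pattern `101`. State s3 is a dead state reached once `101` has occurred; every other state accepts. s0 means no part of `101` is currently matched.
        0   1  
>* s0   s0  s1 
 * s1   s2  s1 
 * s2   s0  s3 
   s3   s3  s3 
(> = start, * = accepting)

start=s0 accept=s0,s1,s2 s0-0->s0 s0-1->s1 s1-0->s2 s1-1->s1 s2-0->s0 s2-1->s3 s3-0->s3 s3-1->s3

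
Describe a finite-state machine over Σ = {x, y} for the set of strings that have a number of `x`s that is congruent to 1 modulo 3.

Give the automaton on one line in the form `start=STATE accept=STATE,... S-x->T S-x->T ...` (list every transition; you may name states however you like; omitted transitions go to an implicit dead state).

The only thing that matters is how many `x`s have appeared, reduced mod 3. Use one state per residue: q0 for 0, …, q2 for 2. Reading `x` moves to the next residue; anything else stays put. q1 is accepting.
With 3 states:
        x   y  
>  q0   q1  q0 
 * q1   q2  q1 
   q2   q0  q2 
(> = start, * = accepting)

start=q0 accept=q1 q0-x->q1 q0-y->q0 q1-x->q2 q1-y->q1 q2-x->q0 q2-y->q2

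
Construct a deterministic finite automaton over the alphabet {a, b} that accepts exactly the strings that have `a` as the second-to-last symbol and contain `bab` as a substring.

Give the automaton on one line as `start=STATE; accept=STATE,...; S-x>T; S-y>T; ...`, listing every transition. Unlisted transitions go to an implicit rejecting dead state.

start=S0; accept=S3,S6; S0-a>S0; S0-b>S1; S1-a>S2; S1-b>S1; S2-a>S0; S2-b>S3; S3-a>S4; S3-b>S5; S4-a>S6; S4-b>S3; S5-a>S4; S5-b>S5; S6-a>S6; S6-b>S3

Run two small machines in parallel and take their product. The first has 7 states tracking the last 2 symbols read; the second has 4 states tracking whether and how much of `bab` has been seen. A product state is a pair (one from each), accepting exactly when both do. After merging equivalent states the machine shrinks.
With 7 states:
        a   b  
>  S0   S0  S1 
   S1   S2  S1 
   S2   S0  S3 
 * S3   S4  S5 
   S4   S6  S3 
   S5   S4  S5 
 * S6   S6  S3 
(> = start, * = accepting)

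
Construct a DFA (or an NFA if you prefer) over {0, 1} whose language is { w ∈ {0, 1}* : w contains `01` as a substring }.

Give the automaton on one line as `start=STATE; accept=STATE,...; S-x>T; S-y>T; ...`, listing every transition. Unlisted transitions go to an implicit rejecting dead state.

start=A; accept=C; A-0>B; A-1>A; B-0>B; B-1>C; C-0>C; C-1>C

Track how much of `01` has been matched so far: state A is no progress, C is the absorbing accept state reached once `01` has occurred. Intermediate states record partial matches; on a mismatch, fall back to the longest reusable overlap.
A 3-state machine:
       0  1 
>  A   B  A 
   B   B  C 
 * C   C  C 
(> = start, * = accepting)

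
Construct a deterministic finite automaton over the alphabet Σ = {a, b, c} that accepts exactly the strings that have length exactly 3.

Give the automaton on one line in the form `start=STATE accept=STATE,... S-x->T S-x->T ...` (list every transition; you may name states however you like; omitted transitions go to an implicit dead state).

start=q0 accept=q3 q0-a->q1 q0-b->q1 q0-c->q1 q1-a->q2 q1-b->q2 q1-c->q2 q2-a->q3 q2-b->q3 q2-c->q3 q3-a->q4 q3-b->q4 q3-c->q4 q4-a->q4 q4-b->q4 q4-c->q4

Count input length up to 4: every symbol moves from q0 toward q4, which means 'more than 3' and absorbs. Accept from {q3}.
5 states suffice.
        a   b   c  
>  q0   q1  q1  q1 
   q1   q2  q2  q2 
   q2   q3  q3  q3 
 * q3   q4  q4  q4 
   q4   q4  q4  q4 
(> = start, * = accepting)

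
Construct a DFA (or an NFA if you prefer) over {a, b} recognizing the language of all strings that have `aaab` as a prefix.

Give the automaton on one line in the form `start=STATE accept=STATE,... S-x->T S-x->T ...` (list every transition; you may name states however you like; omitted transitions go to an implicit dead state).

Walk along `aaab` while the input agrees: from q0 take `a` to q1, and so on. Any deviation drops to the rejecting sink q5. Once q4 is reached the prefix is confirmed and every continuation is accepted.
With 6 states:
        a   b  
>  q0   q1  q5 
   q1   q2  q5 
   q2   q3  q5 
   q3   q5  q4 
 * q4   q4  q4 
   q5   q5  q5 
(> = start, * = accepting)

start=q0 accept=q4 q0-a->q1 q0-b->q5 q1-a->q2 q1-b->q5 q2-a->q3 q2-b->q5 q3-a->q5 q3-b->q4 q4-a->q4 q4-b->q4 q5-a->q5 q5-b->q5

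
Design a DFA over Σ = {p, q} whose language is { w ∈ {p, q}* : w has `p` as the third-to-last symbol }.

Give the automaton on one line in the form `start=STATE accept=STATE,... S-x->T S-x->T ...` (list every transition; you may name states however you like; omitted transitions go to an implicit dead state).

start=s0 accept=s7,s8,s9,s10 s0-p->s1 s0-q->s2 s1-p->s3 s1-q->s4 s2-p->s5 s2-q->s6 s3-p->s7 s3-q->s8 s4-p->s9 s4-q->s10 s5-p->s11 s5-q->s12 s6-p->s13 s6-q->s14 s7-p->s7 s7-q->s8 s8-p->s9 s8-q->s10 s9-p->s11 s9-q->s12 s10-p->s13 s10-q->s14 s11-p->s7 s11-q->s8 s12-p->s9 s12-q->s10 s13-p->s11 s13-q->s12 s14-p->s13 s14-q->s14

A DFA must remember the last 3 symbols (since which symbol is third-to-last isn't known until the input ends). Use one state per possible window of the last ≤3 symbols; accept from those whose window starts with `p`.
          p    q  
>  s0     s1   s2 
   s1     s3   s4 
   s2     s5   s6 
   s3     s7   s8 
   s4     s9  s10 
   s5    s11  s12 
   s6    s13  s14 
 * s7     s7   s8 
 * s8     s9  s10 
 * s9    s11  s12 
 * s10   s13  s14 
   s11    s7   s8 
   s12    s9  s10 
   s13   s11  s12 
   s14   s13  s14 
(> = start, * = accepting)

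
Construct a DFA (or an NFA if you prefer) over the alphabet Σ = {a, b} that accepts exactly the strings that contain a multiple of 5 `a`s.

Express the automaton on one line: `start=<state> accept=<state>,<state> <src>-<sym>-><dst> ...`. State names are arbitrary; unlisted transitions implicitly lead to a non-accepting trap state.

start=q0 accept=q0 q0-a->q1 q0-b->q0 q1-a->q2 q1-b->q1 q2-a->q3 q2-b->q2 q3-a->q4 q3-b->q3 q4-a->q0 q4-b->q4

The only thing that matters is how many `a`s have appeared, reduced mod 5. Use one state per residue: q0 for 0, …, q4 for 4. Reading `a` moves to the next residue; anything else stays put. q0 is accepting.
With 5 states:
        a   b  
>* q0   q1  q0 
   q1   q2  q1 
   q2   q3  q2 
   q3   q4  q3 
   q4   q0  q4 
(> = start, * = accepting)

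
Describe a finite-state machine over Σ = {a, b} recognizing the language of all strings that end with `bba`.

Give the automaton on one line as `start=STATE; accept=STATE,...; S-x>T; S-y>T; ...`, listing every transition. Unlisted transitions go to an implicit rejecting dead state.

Let each state record the length of the longest suffix of the input read so far that is also a prefix of `bba`. S1 means the last symbol is `b`; S2 means the last 2 symbols are `bb`; S3 means the last 3 symbols are `bba`. Accept only at S3, where the string currently ends in `bba`.
4 states suffice.
        a   b  
>  S0   S0  S1 
   S1   S0  S2 
   S2   S3  S2 
 * S3   S0  S1 
(> = start, * = accepting)

start=S0; accept=S3; S0-a>S0; S0-b>S1; S1-a>S0; S1-b>S2; S2-a>S3; S2-b>S2; S3-a>S0; S3-b>S1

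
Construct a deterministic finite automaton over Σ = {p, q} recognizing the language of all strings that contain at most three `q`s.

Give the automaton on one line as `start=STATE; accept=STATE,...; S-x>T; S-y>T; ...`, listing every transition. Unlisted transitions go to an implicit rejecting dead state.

Only the number of `q`s matters, and only up to 4. Make a chain A → B → C → D → E advanced by each `q` (with E absorbing); every other symbol self-loops. The accepting set is {A, B, C, D}.
With 5 states:
       p  q 
>* A   A  B 
 * B   B  C 
 * C   C  D 
 * D   D  E 
   E   E  E 
(> = start, * = accepting)

start=A; accept=A,B,C,D; A-p>A; A-q>B; B-p>B; B-q>C; C-p>C; C-q>D; D-p>D; D-q>E; E-p>E; E-q>E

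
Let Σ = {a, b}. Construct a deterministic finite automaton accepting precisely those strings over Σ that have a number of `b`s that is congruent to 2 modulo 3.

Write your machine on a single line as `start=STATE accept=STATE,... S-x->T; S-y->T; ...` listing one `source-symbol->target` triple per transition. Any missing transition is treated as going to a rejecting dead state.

start=q0; accept=q2; q0-a->q0; q0-b->q1; q1-a->q1; q1-b->q2; q2-a->q2; q2-b->q0

Keep the running count of `b`s modulo 3: each `b` advances along the cycle q0 → q1 → q2 → q0 while other symbols loop. Accept at q2.
3 states suffice.
        a   b  
>  q0   q0  q1 
   q1   q1  q2 
 * q2   q2  q0 
(> = start, * = accepting)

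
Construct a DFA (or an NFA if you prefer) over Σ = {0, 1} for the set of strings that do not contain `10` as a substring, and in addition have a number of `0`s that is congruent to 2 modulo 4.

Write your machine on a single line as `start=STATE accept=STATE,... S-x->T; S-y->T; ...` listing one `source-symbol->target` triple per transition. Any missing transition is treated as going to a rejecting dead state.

Handle the two conditions separately and then intersect. The first has 3 states tracking partial matches of the forbidden pattern `10`; the second has 4 states tracking the count of `0`s modulo 4. A product state is a pair (one from each), accepting exactly when both do. After merging equivalent states the machine shrinks.
6 states suffice.
       0  1 
>  A   B  C 
   B   D  C 
   C   C  C 
 * D   E  F 
   E   A  C 
 * F   C  F 
(> = start, * = accepting)

start=A; accept=D,F; A-0->B; A-1->C; B-0->D; B-1->C; C-0->C; C-1->C; D-0->E; D-1->F; E-0->A; E-1->C; F-0->C; F-1->F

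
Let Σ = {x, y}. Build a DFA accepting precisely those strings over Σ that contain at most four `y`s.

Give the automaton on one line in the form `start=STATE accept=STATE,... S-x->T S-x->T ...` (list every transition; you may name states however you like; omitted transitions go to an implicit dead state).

Only the number of `y`s matters, and only up to 5. Make a chain A → B → C → D → E → F advanced by each `y` (with F absorbing); every other symbol self-loops. The accepting set is {A, B, C, D, E}.
       x  y 
>* A   A  B 
 * B   B  C 
 * C   C  D 
 * D   D  E 
 * E   E  F 
   F   F  F 
(> = start, * = accepting)

start=A accept=A,B,C,D,E A-x->A A-y->B B-x->B B-y->C C-x->C C-y->D D-x->D D-y->E E-x->E E-y->F F-x->F F-y->F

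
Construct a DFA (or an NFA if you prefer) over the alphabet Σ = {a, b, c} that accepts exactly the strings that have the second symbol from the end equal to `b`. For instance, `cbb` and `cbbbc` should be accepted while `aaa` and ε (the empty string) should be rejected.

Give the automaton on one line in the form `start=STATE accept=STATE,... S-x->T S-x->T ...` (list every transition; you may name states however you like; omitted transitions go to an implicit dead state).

start=q0 accept=q7,q8,q9 q0-a->q1 q0-b->q2 q0-c->q3 q1-a->q4 q1-b->q5 q1-c->q6 q2-a->q7 q2-b->q8 q2-c->q9 q3-a->q10 q3-b->q11 q3-c->q12 q4-a->q4 q4-b->q5 q4-c->q6 q5-a->q7 q5-b->q8 q5-c->q9 q6-a->q10 q6-b->q11 q6-c->q12 q7-a->q4 q7-b->q5 q7-c->q6 q8-a->q7 q8-b->q8 q8-c->q9 q9-a->q10 q9-b->q11 q9-c->q12 q10-a->q4 q10-b->q5 q10-c->q6 q11-a->q7 q11-b->q8 q11-c->q9 q12-a->q10 q12-b->q11 q12-c->q12

Because acceptance depends on a position counted from the end, the machine has to buffer the most recent 2 symbols. Make each state the string of the last up-to-2 symbols read; on input `x` shift the window left and append `x`. Accept when the buffered window has length 2 and begins with `b`.
A 13-state machine:
          a    b    c  
>  q0     q1   q2   q3 
   q1     q4   q5   q6 
   q2     q7   q8   q9 
   q3    q10  q11  q12 
   q4     q4   q5   q6 
   q5     q7   q8   q9 
   q6    q10  q11  q12 
 * q7     q4   q5   q6 
 * q8     q7   q8   q9 
 * q9    q10  q11  q12 
   q10    q4   q5   q6 
   q11    q7   q8   q9 
   q12   q10  q11  q12 
(> = start, * = accepting)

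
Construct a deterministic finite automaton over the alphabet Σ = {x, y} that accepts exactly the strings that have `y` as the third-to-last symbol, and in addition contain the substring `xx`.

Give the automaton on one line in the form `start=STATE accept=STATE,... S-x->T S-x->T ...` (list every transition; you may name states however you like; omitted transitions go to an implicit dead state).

start=s0 accept=s11,s17,s18,s19 s0-x->s1 s0-y->s2 s1-x->s3 s1-y->s4 s2-x->s5 s2-y->s6 s3-x->s7 s3-y->s8 s4-x->s9 s4-y->s10 s5-x->s11 s5-y->s12 s6-x->s13 s6-y->s14 s7-x->s7 s7-y->s8 s8-x->s15 s8-y->s16 s9-x->s11 s9-y->s12 s10-x->s13 s10-y->s14 s11-x->s7 s11-y->s8 s12-x->s9 s12-y->s10 s13-x->s11 s13-y->s12 s14-x->s13 s14-y->s14 s15-x->s11 s15-y->s17 s16-x->s18 s16-y->s19 s17-x->s15 s17-y->s16 s18-x->s11 s18-y->s17 s19-x->s18 s19-y->s19

Run two small machines in parallel and take their product. The first has 15 states tracking the last 3 symbols read; the second has 3 states tracking whether and how much of `xx` has been seen. A product state is a pair (one from each), accepting exactly when both do.
A 20-state machine:
          x    y  
>  s0     s1   s2 
   s1     s3   s4 
   s2     s5   s6 
   s3     s7   s8 
   s4     s9  s10 
   s5    s11  s12 
   s6    s13  s14 
   s7     s7   s8 
   s8    s15  s16 
   s9    s11  s12 
   s10   s13  s14 
 * s11    s7   s8 
   s12    s9  s10 
   s13   s11  s12 
   s14   s13  s14 
   s15   s11  s17 
   s16   s18  s19 
 * s17   s15  s16 
 * s18   s11  s17 
 * s19   s18  s19 
(> = start, * = accepting)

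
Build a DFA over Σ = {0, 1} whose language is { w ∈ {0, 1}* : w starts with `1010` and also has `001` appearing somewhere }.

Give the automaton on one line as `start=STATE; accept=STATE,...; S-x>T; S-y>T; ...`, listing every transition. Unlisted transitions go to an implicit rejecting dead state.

Handle the two conditions separately and then intersect. One (6 states) tracks whether the input so far still matches the prefix `1010`; the other (4 states) tracks whether and how much of `001` has been seen. Each combined state is a pair, one component from each; accept when both components accept.
12 states suffice.
       0  1 
>  A   B  C 
   B   D  E 
   C   F  E 
   D   D  G 
   E   B  E 
   F   D  H 
   G   G  G 
   H   I  E 
   I   J  K 
   J   J  L 
   K   I  K 
 * L   L  L 
(> = start, * = accepting)

start=A; accept=L; A-0>B; A-1>C; B-0>D; B-1>E; C-0>F; C-1>E; D-0>D; D-1>G; E-0>B; E-1>E; F-0>D; F-1>H; G-0>G; G-1>G; H-0>I; H-1>E; I-0>J; I-1>K; J-0>J; J-1>L; K-0>I; K-1>K; L-0>L; L-1>L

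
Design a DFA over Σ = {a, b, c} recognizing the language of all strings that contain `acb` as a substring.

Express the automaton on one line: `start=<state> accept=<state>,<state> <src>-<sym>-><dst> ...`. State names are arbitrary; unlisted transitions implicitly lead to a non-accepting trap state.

Track how much of `acb` has been matched so far: state q0 is no progress, q3 is the absorbing accept state reached once `acb` has occurred. Intermediate states record partial matches; on a mismatch, fall back to the longest reusable overlap.
With 4 states:
        a   b   c  
>  q0   q1  q0  q0 
   q1   q1  q0  q2 
   q2   q1  q3  q0 
 * q3   q3  q3  q3 
(> = start, * = accepting)

start=q0 accept=q3 q0-a->q1 q0-b->q0 q0-c->q0 q1-a->q1 q1-b->q0 q1-c->q2 q2-a->q1 q2-b->q3 q2-c->q0 q3-a->q3 q3-b->q3 q3-c->q3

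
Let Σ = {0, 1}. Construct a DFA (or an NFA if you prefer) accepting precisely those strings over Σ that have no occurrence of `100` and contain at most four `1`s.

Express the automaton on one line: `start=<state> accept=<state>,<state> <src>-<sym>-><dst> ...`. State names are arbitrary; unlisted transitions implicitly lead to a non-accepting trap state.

start=q0 accept=q0,q1,q2,q3,q5,q6,q7,q8,q9 q0-0->q0 q0-1->q1 q1-0->q2 q1-1->q3 q2-0->q4 q2-1->q3 q3-0->q5 q3-1->q6 q4-0->q4 q4-1->q4 q5-0->q4 q5-1->q6 q6-0->q7 q6-1->q8 q7-0->q4 q7-1->q8 q8-0->q9 q8-1->q4 q9-0->q4 q9-1->q4

Build one automaton per condition and run them in lockstep. The first has 4 states tracking partial matches of the forbidden pattern `100`; the second has 6 states tracking the count of `1`s, saturating at 5. A product state is a pair (one from each), accepting exactly when both do. After merging equivalent states the machine shrinks.
With 10 states:
        0   1  
>* q0   q0  q1 
 * q1   q2  q3 
 * q2   q4  q3 
 * q3   q5  q6 
   q4   q4  q4 
 * q5   q4  q6 
 * q6   q7  q8 
 * q7   q4  q8 
 * q8   q9  q4 
 * q9   q4  q4 
(> = start, * = accepting)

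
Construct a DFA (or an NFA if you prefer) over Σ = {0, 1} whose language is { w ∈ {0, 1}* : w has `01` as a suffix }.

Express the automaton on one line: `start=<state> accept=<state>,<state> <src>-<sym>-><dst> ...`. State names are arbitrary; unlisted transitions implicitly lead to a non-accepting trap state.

start=A accept=C A-0->B A-1->A B-0->B B-1->C C-0->B C-1->A

Let each state record the length of the longest suffix of the input read so far that is also a prefix of `01`. B means the last symbol is `0`; C means the last 2 symbols are `01`. Accept only at C, where the string currently ends in `01`.
With 3 states:
       0  1 
>  A   B  A 
   B   B  C 
 * C   B  A 
(> = start, * = accepting)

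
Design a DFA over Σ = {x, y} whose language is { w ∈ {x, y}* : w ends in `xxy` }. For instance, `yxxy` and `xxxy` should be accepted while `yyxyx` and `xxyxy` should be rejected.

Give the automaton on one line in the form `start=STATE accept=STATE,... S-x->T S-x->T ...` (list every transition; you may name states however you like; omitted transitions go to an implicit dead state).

start=s0 accept=s3 s0-x->s1 s0-y->s0 s1-x->s2 s1-y->s0 s2-x->s2 s2-y->s3 s3-x->s1 s3-y->s0

Remember how much of `xxy` the current input suffix matches. State s0 means no match yet; s1 means the last symbol is `x`; s2 means the last 2 symbols are `xx`; s3 means the last 3 symbols are `xxy`. Only s3 accepts. On a mismatch, fall back to the longest proper suffix that is still a prefix of `xxy`.
With 4 states:
        x   y  
>  s0   s1  s0 
   s1   s2  s0 
   s2   s2  s3 
 * s3   s1  s0 
(> = start, * = accepting)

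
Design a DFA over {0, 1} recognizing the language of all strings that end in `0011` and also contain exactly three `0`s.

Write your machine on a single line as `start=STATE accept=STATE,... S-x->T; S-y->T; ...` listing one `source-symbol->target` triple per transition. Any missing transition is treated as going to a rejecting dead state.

start=A; accept=O; A-0->B; A-1->A; B-0->C; B-1->D; C-0->E; C-1->F; D-0->G; D-1->D; E-0->H; E-1->I; F-0->J; F-1->K; G-0->E; G-1->L; H-0->H; H-1->M; I-0->N; I-1->O; J-0->H; J-1->P; K-0->J; K-1->L; L-0->J; L-1->L; M-0->N; M-1->Q; N-0->H; N-1->R; O-0->N; O-1->P; P-0->N; P-1->P; Q-0->N; Q-1->R; R-0->N; R-1->R

Run two small machines in parallel and take their product. One (5 states) tracks how much of the suffix `0011` has currently been matched; the other (5 states) tracks the count of `0`s, saturating at 4. Each combined state is a pair, one component from each; accept when both components accept.
       0  1 
>  A   B  A 
   B   C  D 
   C   E  F 
   D   G  D 
   E   H  I 
   F   J  K 
   G   E  L 
   H   H  M 
   I   N  O 
   J   H  P 
   K   J  L 
   L   J  L 
   M   N  Q 
   N   H  R 
 * O   N  P 
   P   N  P 
   Q   N  R 
   R   N  R 
(> = start, * = accepting)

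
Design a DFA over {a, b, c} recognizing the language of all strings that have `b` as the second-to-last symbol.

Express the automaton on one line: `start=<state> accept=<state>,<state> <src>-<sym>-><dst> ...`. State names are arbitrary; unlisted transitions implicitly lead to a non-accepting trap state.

Because acceptance depends on a position counted from the end, the machine has to buffer the most recent 2 symbols. Make each state the string of the last up-to-2 symbols read; on input `x` shift the window left and append `x`. Accept when the buffered window has length 2 and begins with `b`.
13 states suffice.
          a    b    c  
>  q0     q1   q2   q3 
   q1     q4   q5   q6 
   q2     q7   q8   q9 
   q3    q10  q11  q12 
   q4     q4   q5   q6 
   q5     q7   q8   q9 
   q6    q10  q11  q12 
 * q7     q4   q5   q6 
 * q8     q7   q8   q9 
 * q9    q10  q11  q12 
   q10    q4   q5   q6 
   q11    q7   q8   q9 
   q12   q10  q11  q12 
(> = start, * = accepting)

start=q0 accept=q7,q8,q9 q0-a->q1 q0-b->q2 q0-c->q3 q1-a->q4 q1-b->q5 q1-c->q6 q2-a->q7 q2-b->q8 q2-c->q9 q3-a->q10 q3-b->q11 q3-c->q12 q4-a->q4 q4-b->q5 q4-c->q6 q5-a->q7 q5-b->q8 q5-c->q9 q6-a->q10 q6-b->q11 q6-c->q12 q7-a->q4 q7-b->q5 q7-c->q6 q8-a->q7 q8-b->q8 q8-c->q9 q9-a->q10 q9-b->q11 q9-c->q12 q10-a->q4 q10-b->q5 q10-c->q6 q11-a->q7 q11-b->q8 q11-c->q9 q12-a->q10 q12-b->q11 q12-c->q12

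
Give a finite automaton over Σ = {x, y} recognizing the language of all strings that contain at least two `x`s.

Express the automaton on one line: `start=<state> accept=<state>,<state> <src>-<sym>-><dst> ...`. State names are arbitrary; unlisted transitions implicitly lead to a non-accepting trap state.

Count `x`s, saturating at 3: states A through C mean 0 through 2 `x`s seen; D means more than 2. Each `x` increments (capped at D); other symbols loop. Accept from {C, D}.
With 4 states:
       x  y 
>  A   B  A 
   B   C  B 
 * C   D  C 
 * D   D  D 
(> = start, * = accepting)

start=A accept=C,D A-x->B A-y->A B-x->C B-y->B C-x->D C-y->C D-x->D D-y->D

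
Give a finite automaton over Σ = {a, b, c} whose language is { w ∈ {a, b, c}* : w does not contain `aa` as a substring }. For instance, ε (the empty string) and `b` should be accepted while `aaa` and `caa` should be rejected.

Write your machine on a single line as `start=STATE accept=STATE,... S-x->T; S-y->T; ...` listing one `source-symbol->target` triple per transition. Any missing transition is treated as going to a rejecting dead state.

This is the complement of 'contains `aa`'. Use the same substring-matching states — S0 through S2 holding how much of `aa` has just been matched — but flip the accepting set: everything except the trap S2 accepts.
With 3 states:
        a   b   c  
>* S0   S1  S0  S0 
 * S1   S2  S0  S0 
   S2   S2  S2  S2 
(> = start, * = accepting)

start=S0; accept=S0,S1; S0-a->S1; S0-b->S0; S0-c->S0; S1-a->S2; S1-b->S0; S1-c->S0; S2-a->S2; S2-b->S2; S2-c->S2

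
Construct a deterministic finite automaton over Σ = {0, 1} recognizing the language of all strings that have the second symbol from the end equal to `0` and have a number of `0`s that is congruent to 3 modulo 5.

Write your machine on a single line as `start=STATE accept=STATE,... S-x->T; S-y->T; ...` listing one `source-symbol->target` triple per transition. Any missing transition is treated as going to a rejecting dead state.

Build one automaton per condition and run them in lockstep. The first has 7 states tracking the last 2 symbols read; the second has 5 states tracking the count of `0`s modulo 5. A product state is a pair (one from each), accepting exactly when both do.
A 23-state machine:
          0    1  
>  q0     q1   q2 
   q1     q3   q4 
   q2     q5   q6 
   q3     q7   q8 
   q4     q9  q10 
   q5     q3   q4 
   q6     q5   q6 
 * q7    q11  q12 
   q8    q13  q14 
   q9     q7   q8 
   q10    q9  q10 
   q11   q15  q16 
 * q12   q17  q18 
   q13   q11  q12 
   q14   q13  q14 
   q15   q19  q20 
   q16   q21  q22 
   q17   q15  q16 
   q18   q17  q18 
   q19    q3   q4 
   q20    q5   q6 
   q21   q19  q20 
   q22   q21  q22 
(> = start, * = accepting)

start=q0; accept=q7,q12; q0-0->q1; q0-1->q2; q1-0->q3; q1-1->q4; q2-0->q5; q2-1->q6; q3-0->q7; q3-1->q8; q4-0->q9; q4-1->q10; q5-0->q3; q5-1->q4; q6-0->q5; q6-1->q6; q7-0->q11; q7-1->q12; q8-0->q13; q8-1->q14; q9-0->q7; q9-1->q8; q10-0->q9; q10-1->q10; q11-0->q15; q11-1->q16; q12-0->q17; q12-1->q18; q13-0->q11; q13-1->q12; q14-0->q13; q14-1->q14; q15-0->q19; q15-1->q20; q16-0->q21; q16-1->q22; q17-0->q15; q17-1->q16; q18-0->q17; q18-1->q18; q19-0->q3; q19-1->q4; q20-0->q5; q20-1->q6; q21-0->q19; q21-1->q20; q22-0->q21; q22-1->q22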